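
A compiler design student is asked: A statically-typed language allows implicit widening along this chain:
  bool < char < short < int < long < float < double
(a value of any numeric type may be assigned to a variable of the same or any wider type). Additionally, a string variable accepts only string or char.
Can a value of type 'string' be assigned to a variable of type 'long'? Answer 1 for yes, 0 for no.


Target variable type: long
Source value type: string
Rule: string cannot widen to any numeric type
Result: 0

0


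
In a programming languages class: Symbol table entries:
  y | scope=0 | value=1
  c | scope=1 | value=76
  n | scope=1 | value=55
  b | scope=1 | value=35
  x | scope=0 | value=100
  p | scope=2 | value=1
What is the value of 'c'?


Searching symbol table for 'c':
  y | scope=0 | value=1
  c | scope=1 | value=76 <- MATCH
  n | scope=1 | value=55
  b | scope=1 | value=35
  x | scope=0 | value=100
  p | scope=2 | value=1
Found 'c' at scope 1 with value 76

76


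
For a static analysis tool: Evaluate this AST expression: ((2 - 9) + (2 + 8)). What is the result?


Expression: ((2 - 9) + (2 + 8))
Evaluating step by step:
  2 - 9 = -7
  2 + 8 = 10
  -7 + 10 = 3
Result: 3

3


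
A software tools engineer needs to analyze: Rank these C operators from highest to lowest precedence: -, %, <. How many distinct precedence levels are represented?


Looking up precedence for each operator:
  - -> precedence 5
  % -> precedence 6
  < -> precedence 4
Sorted highest to lowest: %, -, <
Distinct precedence values: [6, 5, 4]
Number of distinct levels: 3

3


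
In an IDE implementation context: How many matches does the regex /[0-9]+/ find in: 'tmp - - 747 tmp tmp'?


Pattern: /[0-9]+/ (int literals)
Input: 'tmp - - 747 tmp tmp'
Scanning for matches:
  Match 1: '747'
Total matches: 1

1


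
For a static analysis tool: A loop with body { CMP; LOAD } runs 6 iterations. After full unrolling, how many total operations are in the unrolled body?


Loop body operations: CMP, LOAD (2 ops per iteration)
Unrolling 6 iterations:
  Iteration 1: CMP, LOAD (2 ops)
  Iteration 2: CMP, LOAD (2 ops)
  Iteration 3: CMP, LOAD (2 ops)
  Iteration 4: CMP, LOAD (2 ops)
  Iteration 5: CMP, LOAD (2 ops)
  Iteration 6: CMP, LOAD (2 ops)
Total: 6 iterations * 2 ops/iter = 12 operations

12


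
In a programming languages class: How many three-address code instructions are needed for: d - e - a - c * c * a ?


Expression: d - e - a - c * c * a
Generating three-address code (respecting * over +/- precedence):
  Instruction 1: t1 = c * c
  Instruction 2: t2 = t1 * a
  Instruction 3: t3 = d - e
  Instruction 4: t4 = t3 - a
  Instruction 5: t5 = t4 - t2
Total instructions: 5

5


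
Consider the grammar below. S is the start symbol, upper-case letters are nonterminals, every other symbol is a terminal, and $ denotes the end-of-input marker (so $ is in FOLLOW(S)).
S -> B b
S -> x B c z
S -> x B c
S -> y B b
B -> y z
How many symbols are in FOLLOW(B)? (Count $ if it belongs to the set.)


S is the start symbol and does not occur in any rule body, so FOLLOW(S) = {$}.
Examining every occurrence of B in a rule body:
  S -> B b : B is followed by terminal 'b' -> add 'b'
  S -> x B c z : B is followed by terminal 'c' -> add 'c'
  S -> x B c : B is followed by terminal 'c' -> add 'c' (already in the set)
  S -> y B b : B is followed by terminal 'b' -> add 'b' (already in the set)
  B -> y z : B does not occur in the body -> contributes nothing
FOLLOW(B) = {b, c}
Count: 2

2


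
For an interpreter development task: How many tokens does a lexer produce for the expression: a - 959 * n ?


Scanning 'a - 959 * n'
Token 1: 'a' -> identifier
Token 2: '-' -> operator
Token 3: '959' -> integer_literal
Token 4: '*' -> operator
Token 5: 'n' -> identifier
Total tokens: 5

5


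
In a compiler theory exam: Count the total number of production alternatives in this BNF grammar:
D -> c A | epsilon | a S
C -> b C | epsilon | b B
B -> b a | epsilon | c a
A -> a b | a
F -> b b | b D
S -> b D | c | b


Counting alternatives per rule:
  D: 3 alternative(s)
  C: 3 alternative(s)
  B: 3 alternative(s)
  A: 2 alternative(s)
  F: 2 alternative(s)
  S: 3 alternative(s)
Sum: 3 + 3 + 3 + 2 + 2 + 3 = 16

16


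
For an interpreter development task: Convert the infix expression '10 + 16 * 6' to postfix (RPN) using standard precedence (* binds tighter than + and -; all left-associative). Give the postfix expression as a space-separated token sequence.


Applying the shunting-yard algorithm:
  Operand 10 -> output
  Push '+' onto operator stack -> op-stack: [+]
  Operand 16 -> output
  Push '*' onto operator stack -> op-stack: [+, *]
  Operand 6 -> output
  End of input: pop '*' to output
  End of input: pop '+' to output
Postfix result: 10 16 6 * +

10 16 6 * +


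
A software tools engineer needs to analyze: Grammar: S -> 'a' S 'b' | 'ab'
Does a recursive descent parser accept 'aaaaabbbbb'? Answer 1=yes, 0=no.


Grammar accepts strings of the form a^n b^n (n >= 1)
Word: 'aaaaabbbbb'
Counting: 5 a's and 5 b's
Check: 5 == 5? Yes
Derivation (S -> aSb applied 4 time(s), then S -> ab): S => aSb => aaSbb => aaaSbbb => aaaaSbbbb => aaaaabbbbb
Accepted

1


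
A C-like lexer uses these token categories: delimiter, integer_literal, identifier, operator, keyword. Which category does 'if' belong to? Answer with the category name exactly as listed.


Token: 'if'
Checking categories:
  identifier: no
  integer_literal: no
  operator: no
  keyword: YES
  delimiter: no
Category: keyword

keyword


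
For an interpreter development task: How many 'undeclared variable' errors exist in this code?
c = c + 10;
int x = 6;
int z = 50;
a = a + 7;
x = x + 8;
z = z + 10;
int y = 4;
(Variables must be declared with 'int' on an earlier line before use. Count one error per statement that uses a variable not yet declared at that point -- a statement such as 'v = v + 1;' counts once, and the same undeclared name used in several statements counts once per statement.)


Scanning code line by line:
  Line 1: use 'c' -> ERROR (undeclared)
  Line 2: declare 'x' -> declared = ['x']
  Line 3: declare 'z' -> declared = ['x', 'z']
  Line 4: use 'a' -> ERROR (undeclared)
  Line 5: use 'x' -> OK (declared)
  Line 6: use 'z' -> OK (declared)
  Line 7: declare 'y' -> declared = ['x', 'y', 'z']
Total undeclared variable errors: 2

2


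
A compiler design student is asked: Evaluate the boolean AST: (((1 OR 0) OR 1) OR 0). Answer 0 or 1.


Step 1: Evaluate inner node
  1 OR 0 = 1
Step 2: Evaluate next node
  1 OR 1 = 1
Step 3: Evaluate root node
  1 OR 0 = 1

1


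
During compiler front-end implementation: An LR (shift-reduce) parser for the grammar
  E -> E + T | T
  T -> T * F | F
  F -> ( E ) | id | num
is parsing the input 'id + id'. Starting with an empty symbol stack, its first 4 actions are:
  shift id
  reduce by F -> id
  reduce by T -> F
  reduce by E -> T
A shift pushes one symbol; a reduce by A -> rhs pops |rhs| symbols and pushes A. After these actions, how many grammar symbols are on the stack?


Tracking the symbol stack through each action:
  Action 1: shift 'id' : push -> stack = [id] (size 1)
  Action 2: reduce by F -> id : pop 1, push F -> stack = [F] (size 1)
  Action 3: reduce by T -> F : pop 1, push T -> stack = [T] (size 1)
  Action 4: reduce by E -> T : pop 1, push E -> stack = [E] (size 1)
Final stack size: 1

1


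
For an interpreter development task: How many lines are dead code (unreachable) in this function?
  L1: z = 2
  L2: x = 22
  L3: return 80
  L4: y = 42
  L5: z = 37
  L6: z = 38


Analyzing control flow:
  L1: reachable (before return)
  L2: reachable (before return)
  L3: reachable (return statement)
  L4: DEAD (after return at L3)
  L5: DEAD (after return at L3)
  L6: DEAD (after return at L3)
Return at L3, total lines = 6
Dead lines: L4 through L6
Count: 3

3


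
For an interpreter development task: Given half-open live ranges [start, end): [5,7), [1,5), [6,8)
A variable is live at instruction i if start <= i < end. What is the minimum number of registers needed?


Live ranges:
  Var0: [5, 7)
  Var1: [1, 5)
  Var2: [6, 8)
Sweep-line events (position, delta, active):
  pos=1 start -> active=1
  pos=5 end -> active=0
  pos=5 start -> active=1
  pos=6 start -> active=2
  pos=7 end -> active=1
  pos=8 end -> active=0
Maximum simultaneous active: 2
Minimum registers needed: 2

2


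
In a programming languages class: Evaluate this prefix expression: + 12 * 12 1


Parsing prefix expression: + 12 * 12 1
Step 1: Innermost operation '* 12 1'
  12 * 1 = 12
Step 2: Outer operation '+ 12 [12]'
  12 + 12 = 24

24


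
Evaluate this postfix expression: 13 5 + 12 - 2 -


Processing tokens left to right:
Push 13, Push 5
Pop 13 and 5, compute 13 + 5 = 18, push 18
Push 12
Pop 18 and 12, compute 18 - 12 = 6, push 6
Push 2
Pop 6 and 2, compute 6 - 2 = 4, push 4
Stack result: 4

4


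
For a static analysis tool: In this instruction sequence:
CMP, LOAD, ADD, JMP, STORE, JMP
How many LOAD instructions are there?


Scanning instruction sequence for LOAD:
  Position 1: CMP
  Position 2: LOAD <- MATCH
  Position 3: ADD
  Position 4: JMP
  Position 5: STORE
  Position 6: JMP
Matches at positions: [2]
Total LOAD count: 1

1


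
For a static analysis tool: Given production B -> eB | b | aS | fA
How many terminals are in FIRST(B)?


Production: B -> eB | b | aS | fA
Examining each alternative for leading terminals:
  B -> eB : first terminal = 'e'
  B -> b : first terminal = 'b'
  B -> aS : first terminal = 'a'
  B -> fA : first terminal = 'f'
FIRST(B) = {a, b, e, f}
Count: 4

4


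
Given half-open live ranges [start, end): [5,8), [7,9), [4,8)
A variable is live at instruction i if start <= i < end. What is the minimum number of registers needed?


Live ranges:
  Var0: [5, 8)
  Var1: [7, 9)
  Var2: [4, 8)
Sweep-line events (position, delta, active):
  pos=4 start -> active=1
  pos=5 start -> active=2
  pos=7 start -> active=3
  pos=8 end -> active=2
  pos=8 end -> active=1
  pos=9 end -> active=0
Maximum simultaneous active: 3
Minimum registers needed: 3

3


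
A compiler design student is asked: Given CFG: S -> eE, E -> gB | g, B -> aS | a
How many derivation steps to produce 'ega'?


Grammar: S -> eE, E -> gB | g, B -> aS | a
Deriving 'ega':
Step 1: S -> eE => eE
Step 2: E -> gB => egB
Step 3: B -> a => ega
Total derivation steps: 3

3


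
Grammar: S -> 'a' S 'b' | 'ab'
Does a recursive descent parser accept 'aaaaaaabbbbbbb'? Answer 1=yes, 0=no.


Grammar accepts strings of the form a^n b^n (n >= 1)
Word: 'aaaaaaabbbbbbb'
Counting: 7 a's and 7 b's
Check: 7 == 7? Yes
Derivation (S -> aSb applied 6 time(s), then S -> ab): S => aSb => aaSbb => aaaSbbb => aaaaSbbbb => aaaaaSbbbbb => aaaaaaSbbbbbb => aaaaaaabbbbbbb
Accepted

1


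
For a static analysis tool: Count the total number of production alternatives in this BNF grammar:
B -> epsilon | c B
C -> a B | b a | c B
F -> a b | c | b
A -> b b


Counting alternatives per rule:
  B: 2 alternative(s)
  C: 3 alternative(s)
  F: 3 alternative(s)
  A: 1 alternative(s)
Sum: 2 + 3 + 3 + 1 = 9

9


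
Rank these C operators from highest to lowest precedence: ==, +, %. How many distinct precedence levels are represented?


Looking up precedence for each operator:
  == -> precedence 3
  + -> precedence 5
  % -> precedence 6
Sorted highest to lowest: %, +, ==
Distinct precedence values: [6, 5, 3]
Number of distinct levels: 3

3


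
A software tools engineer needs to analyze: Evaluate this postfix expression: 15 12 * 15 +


Processing tokens left to right:
Push 15, Push 12
Pop 15 and 12, compute 15 * 12 = 180, push 180
Push 15
Pop 180 and 15, compute 180 + 15 = 195, push 195
Stack result: 195

195


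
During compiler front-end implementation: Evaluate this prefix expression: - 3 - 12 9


Parsing prefix expression: - 3 - 12 9
Step 1: Innermost operation '- 12 9'
  12 - 9 = 3
Step 2: Outer operation '- 3 [3]'
  3 - 3 = 0

0


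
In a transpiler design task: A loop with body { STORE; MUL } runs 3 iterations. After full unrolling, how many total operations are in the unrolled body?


Loop body operations: STORE, MUL (2 ops per iteration)
Unrolling 3 iterations:
  Iteration 1: STORE, MUL (2 ops)
  Iteration 2: STORE, MUL (2 ops)
  Iteration 3: STORE, MUL (2 ops)
Total: 3 iterations * 2 ops/iter = 6 operations

6


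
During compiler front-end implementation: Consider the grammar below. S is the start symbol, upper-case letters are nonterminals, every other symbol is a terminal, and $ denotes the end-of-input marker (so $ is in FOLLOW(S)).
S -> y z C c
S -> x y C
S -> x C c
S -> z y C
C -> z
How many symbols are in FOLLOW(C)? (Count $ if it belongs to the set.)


S is the start symbol and does not occur in any rule body, so FOLLOW(S) = {$}.
Examining every occurrence of C in a rule body:
  S -> y z C c : C is followed by terminal 'c' -> add 'c'
  S -> x y C : C is at the right end -> add FOLLOW(S) = {$}
  S -> x C c : C is followed by terminal 'c' -> add 'c' (already in the set)
  S -> z y C : C is at the right end -> add FOLLOW(S) = {$} (already in the set)
  C -> z : C does not occur in the body -> contributes nothing
FOLLOW(C) = {c, $}
Count: 2

2


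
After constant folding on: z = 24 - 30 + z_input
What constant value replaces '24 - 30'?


Identifying constant sub-expression:
  Original: z = 24 - 30 + z_input
  24 and 30 are both compile-time constants
  Evaluating: 24 - 30 = -6
  After folding: z = -6 + z_input

-6


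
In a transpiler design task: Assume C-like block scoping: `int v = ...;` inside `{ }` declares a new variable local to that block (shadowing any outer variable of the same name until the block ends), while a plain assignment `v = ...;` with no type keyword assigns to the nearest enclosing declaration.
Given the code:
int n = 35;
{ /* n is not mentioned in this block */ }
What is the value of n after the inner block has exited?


Analyzing scoping rules:
Outer scope: declares n = 35
Inner block: n is neither redeclared nor assigned -> unchanged
After the block -> 35
Result: 35

35


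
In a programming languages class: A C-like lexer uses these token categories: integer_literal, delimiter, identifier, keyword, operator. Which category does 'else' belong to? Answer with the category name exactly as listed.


Token: 'else'
Checking categories:
  identifier: no
  integer_literal: no
  operator: no
  keyword: YES
  delimiter: no
Category: keyword

keyword


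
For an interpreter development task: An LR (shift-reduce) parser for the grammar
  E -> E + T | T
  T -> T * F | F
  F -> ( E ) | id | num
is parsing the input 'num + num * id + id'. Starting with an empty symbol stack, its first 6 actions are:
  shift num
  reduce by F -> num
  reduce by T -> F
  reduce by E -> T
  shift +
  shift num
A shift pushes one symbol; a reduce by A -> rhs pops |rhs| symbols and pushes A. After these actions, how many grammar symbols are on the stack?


Tracking the symbol stack through each action:
  Action 1: shift 'num' : push -> stack = [num] (size 1)
  Action 2: reduce by F -> num : pop 1, push F -> stack = [F] (size 1)
  Action 3: reduce by T -> F : pop 1, push T -> stack = [T] (size 1)
  Action 4: reduce by E -> T : pop 1, push E -> stack = [E] (size 1)
  Action 5: shift '+' : push -> stack = [E, +] (size 2)
  Action 6: shift 'num' : push -> stack = [E, +, num] (size 3)
Final stack size: 3

3


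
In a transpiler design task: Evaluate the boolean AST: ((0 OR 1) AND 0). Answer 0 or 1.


Step 1: Evaluate inner node
  0 OR 1 = 1
Step 2: Evaluate root node
  1 AND 0 = 0

0


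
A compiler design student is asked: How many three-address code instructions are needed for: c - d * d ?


Expression: c - d * d
Generating three-address code (respecting * over +/- precedence):
  Instruction 1: t1 = d * d
  Instruction 2: t2 = c - t1
Total instructions: 2

2


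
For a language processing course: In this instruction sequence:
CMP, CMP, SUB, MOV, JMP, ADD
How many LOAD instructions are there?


Scanning instruction sequence for LOAD:
  Position 1: CMP
  Position 2: CMP
  Position 3: SUB
  Position 4: MOV
  Position 5: JMP
  Position 6: ADD
Matches at positions: []
Total LOAD count: 0

0


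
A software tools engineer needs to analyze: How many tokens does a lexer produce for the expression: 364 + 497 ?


Scanning '364 + 497'
Token 1: '364' -> integer_literal
Token 2: '+' -> operator
Token 3: '497' -> integer_literal
Total tokens: 3

3


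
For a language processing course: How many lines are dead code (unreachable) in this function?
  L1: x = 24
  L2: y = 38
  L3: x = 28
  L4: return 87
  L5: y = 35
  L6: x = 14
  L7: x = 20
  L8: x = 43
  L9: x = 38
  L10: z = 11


Analyzing control flow:
  L1: reachable (before return)
  L2: reachable (before return)
  L3: reachable (before return)
  L4: reachable (return statement)
  L5: DEAD (after return at L4)
  L6: DEAD (after return at L4)
  L7: DEAD (after return at L4)
  L8: DEAD (after return at L4)
  L9: DEAD (after return at L4)
  L10: DEAD (after return at L4)
Return at L4, total lines = 10
Dead lines: L5 through L10
Count: 6

6


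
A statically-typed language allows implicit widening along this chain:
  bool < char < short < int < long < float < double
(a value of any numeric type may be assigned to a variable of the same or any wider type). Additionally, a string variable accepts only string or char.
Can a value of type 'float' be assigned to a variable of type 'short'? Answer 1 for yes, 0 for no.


Target variable type: short
Source value type: float
Numeric ranks: float=5, short=2
Widening allowed iff rank(source) <= rank(target): 5 <= 2? No
Result: 0

0


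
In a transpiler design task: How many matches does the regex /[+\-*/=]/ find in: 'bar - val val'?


Pattern: /[+\-*/=]/ (operators)
Input: 'bar - val val'
Scanning for matches:
  Match 1: '-'
Total matches: 1

1


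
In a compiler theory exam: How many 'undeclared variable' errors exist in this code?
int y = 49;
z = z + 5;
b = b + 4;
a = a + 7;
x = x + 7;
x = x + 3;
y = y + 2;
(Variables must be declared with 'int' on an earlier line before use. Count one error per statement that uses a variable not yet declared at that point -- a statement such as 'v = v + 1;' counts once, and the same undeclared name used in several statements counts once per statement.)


Scanning code line by line:
  Line 1: declare 'y' -> declared = ['y']
  Line 2: use 'z' -> ERROR (undeclared)
  Line 3: use 'b' -> ERROR (undeclared)
  Line 4: use 'a' -> ERROR (undeclared)
  Line 5: use 'x' -> ERROR (undeclared)
  Line 6: use 'x' -> ERROR (undeclared)
  Line 7: use 'y' -> OK (declared)
Total undeclared variable errors: 5

5


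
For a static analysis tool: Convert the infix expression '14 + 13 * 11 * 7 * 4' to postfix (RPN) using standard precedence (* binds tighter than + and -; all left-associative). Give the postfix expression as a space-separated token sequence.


Applying the shunting-yard algorithm:
  Operand 14 -> output
  Push '+' onto operator stack -> op-stack: [+]
  Operand 13 -> output
  Push '*' onto operator stack -> op-stack: [+, *]
  Operand 11 -> output
  See '*' (prec 2); top '*' (prec 2) >= it -> pop '*' to output
  Push '*' onto operator stack -> op-stack: [+, *]
  Operand 7 -> output
  See '*' (prec 2); top '*' (prec 2) >= it -> pop '*' to output
  Push '*' onto operator stack -> op-stack: [+, *]
  Operand 4 -> output
  End of input: pop '*' to output
  End of input: pop '+' to output
Postfix result: 14 13 11 * 7 * 4 * +

14 13 11 * 7 * 4 * +


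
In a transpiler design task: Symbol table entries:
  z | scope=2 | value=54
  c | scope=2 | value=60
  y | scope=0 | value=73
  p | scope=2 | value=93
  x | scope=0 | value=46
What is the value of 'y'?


Searching symbol table for 'y':
  z | scope=2 | value=54
  c | scope=2 | value=60
  y | scope=0 | value=73 <- MATCH
  p | scope=2 | value=93
  x | scope=0 | value=46
Found 'y' at scope 0 with value 73

73


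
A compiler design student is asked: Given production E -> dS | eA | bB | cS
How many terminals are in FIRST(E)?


Production: E -> dS | eA | bB | cS
Examining each alternative for leading terminals:
  E -> dS : first terminal = 'd'
  E -> eA : first terminal = 'e'
  E -> bB : first terminal = 'b'
  E -> cS : first terminal = 'c'
FIRST(E) = {b, c, d, e}
Count: 4

4


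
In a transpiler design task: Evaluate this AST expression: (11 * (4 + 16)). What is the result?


Expression: (11 * (4 + 16))
Evaluating step by step:
  4 + 16 = 20
  11 * 20 = 220
Result: 220

220


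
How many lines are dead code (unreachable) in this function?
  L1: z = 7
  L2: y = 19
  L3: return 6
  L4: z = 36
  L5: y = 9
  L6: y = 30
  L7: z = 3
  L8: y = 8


Analyzing control flow:
  L1: reachable (before return)
  L2: reachable (before return)
  L3: reachable (return statement)
  L4: DEAD (after return at L3)
  L5: DEAD (after return at L3)
  L6: DEAD (after return at L3)
  L7: DEAD (after return at L3)
  L8: DEAD (after return at L3)
Return at L3, total lines = 8
Dead lines: L4 through L8
Count: 5

5


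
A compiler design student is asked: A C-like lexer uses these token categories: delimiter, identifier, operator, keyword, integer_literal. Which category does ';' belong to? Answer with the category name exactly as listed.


Token: ';'
Checking categories:
  identifier: no
  integer_literal: no
  operator: no
  keyword: no
  delimiter: YES
Category: delimiter

delimiter


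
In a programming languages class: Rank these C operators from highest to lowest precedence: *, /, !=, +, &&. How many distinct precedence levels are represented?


Looking up precedence for each operator:
  * -> precedence 6
  / -> precedence 6
  != -> precedence 3
  + -> precedence 5
  && -> precedence 2
Sorted highest to lowest: *, /, +, !=, &&
Distinct precedence values: [6, 5, 3, 2]
Number of distinct levels: 4

4


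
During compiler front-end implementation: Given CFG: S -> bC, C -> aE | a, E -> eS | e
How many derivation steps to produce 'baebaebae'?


Grammar: S -> bC, C -> aE | a, E -> eS | e
Deriving 'baebaebae':
Step 1: S -> bC => bC
Step 2: C -> aE => baE
Step 3: E -> eS => baeS
Step 4: S -> bC => baebC
Step 5: C -> aE => baebaE
Step 6: E -> eS => baebaeS
Step 7: S -> bC => baebaebC
Step 8: C -> aE => baebaebaE
Step 9: E -> e => baebaebae
Total derivation steps: 9

9


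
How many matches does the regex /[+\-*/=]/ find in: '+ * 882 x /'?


Pattern: /[+\-*/=]/ (operators)
Input: '+ * 882 x /'
Scanning for matches:
  Match 1: '+'
  Match 2: '*'
  Match 3: '/'
Total matches: 3

3


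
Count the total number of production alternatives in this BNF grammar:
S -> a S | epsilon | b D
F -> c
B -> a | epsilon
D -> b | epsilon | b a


Counting alternatives per rule:
  S: 3 alternative(s)
  F: 1 alternative(s)
  B: 2 alternative(s)
  D: 3 alternative(s)
Sum: 3 + 1 + 2 + 3 = 9

9


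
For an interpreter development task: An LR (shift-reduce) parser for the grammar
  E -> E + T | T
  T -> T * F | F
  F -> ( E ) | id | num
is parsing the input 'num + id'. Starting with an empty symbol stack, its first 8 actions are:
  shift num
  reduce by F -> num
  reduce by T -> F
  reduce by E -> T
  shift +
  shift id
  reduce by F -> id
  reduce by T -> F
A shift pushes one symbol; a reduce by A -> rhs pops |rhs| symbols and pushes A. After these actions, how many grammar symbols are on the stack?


Tracking the symbol stack through each action:
  Action 1: shift 'num' : push -> stack = [num] (size 1)
  Action 2: reduce by F -> num : pop 1, push F -> stack = [F] (size 1)
  Action 3: reduce by T -> F : pop 1, push T -> stack = [T] (size 1)
  Action 4: reduce by E -> T : pop 1, push E -> stack = [E] (size 1)
  Action 5: shift '+' : push -> stack = [E, +] (size 2)
  Action 6: shift 'id' : push -> stack = [E, +, id] (size 3)
  Action 7: reduce by F -> id : pop 1, push F -> stack = [E, +, F] (size 3)
  Action 8: reduce by T -> F : pop 1, push T -> stack = [E, +, T] (size 3)
Final stack size: 3

3


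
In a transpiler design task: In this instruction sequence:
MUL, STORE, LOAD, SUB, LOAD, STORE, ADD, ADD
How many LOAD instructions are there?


Scanning instruction sequence for LOAD:
  Position 1: MUL
  Position 2: STORE
  Position 3: LOAD <- MATCH
  Position 4: SUB
  Position 5: LOAD <- MATCH
  Position 6: STORE
  Position 7: ADD
  Position 8: ADD
Matches at positions: [3, 5]
Total LOAD count: 2

2


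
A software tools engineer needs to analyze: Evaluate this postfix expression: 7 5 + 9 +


Processing tokens left to right:
Push 7, Push 5
Pop 7 and 5, compute 7 + 5 = 12, push 12
Push 9
Pop 12 and 9, compute 12 + 9 = 21, push 21
Stack result: 21

21


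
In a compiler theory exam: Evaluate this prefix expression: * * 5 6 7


Parsing prefix expression: * * 5 6 7
Step 1: Innermost operation '* 5 6'
  5 * 6 = 30
Step 2: Outer operation '* [30] 7'
  30 * 7 = 210

210


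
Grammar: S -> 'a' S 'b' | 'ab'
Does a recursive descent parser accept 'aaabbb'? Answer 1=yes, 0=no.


Grammar accepts strings of the form a^n b^n (n >= 1)
Word: 'aaabbb'
Counting: 3 a's and 3 b's
Check: 3 == 3? Yes
Derivation (S -> aSb applied 2 time(s), then S -> ab): S => aSb => aaSbb => aaabbb
Accepted

1


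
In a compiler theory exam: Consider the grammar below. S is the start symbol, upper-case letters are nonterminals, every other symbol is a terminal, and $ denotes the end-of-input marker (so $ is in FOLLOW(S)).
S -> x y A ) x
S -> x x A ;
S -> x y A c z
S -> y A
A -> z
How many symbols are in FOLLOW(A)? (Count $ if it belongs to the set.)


S is the start symbol and does not occur in any rule body, so FOLLOW(S) = {$}.
Examining every occurrence of A in a rule body:
  S -> x y A ) x : A is followed by terminal ')' -> add ')'
  S -> x x A ; : A is followed by terminal ';' -> add ';'
  S -> x y A c z : A is followed by terminal 'c' -> add 'c'
  S -> y A : A is at the right end -> add FOLLOW(S) = {$}
  A -> z : A does not occur in the body -> contributes nothing
FOLLOW(A) = {), ;, c, $}
Count: 4

4


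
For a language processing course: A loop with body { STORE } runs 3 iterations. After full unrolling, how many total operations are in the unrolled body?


Loop body operations: STORE (1 op per iteration)
Unrolling 3 iterations:
  Iteration 1: STORE (1 ops)
  Iteration 2: STORE (1 ops)
  Iteration 3: STORE (1 ops)
Total: 3 iterations * 1 ops/iter = 3 operations

3


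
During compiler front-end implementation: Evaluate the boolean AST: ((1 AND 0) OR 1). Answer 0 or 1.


Step 1: Evaluate inner node
  1 AND 0 = 0
Step 2: Evaluate root node
  0 OR 1 = 1

1


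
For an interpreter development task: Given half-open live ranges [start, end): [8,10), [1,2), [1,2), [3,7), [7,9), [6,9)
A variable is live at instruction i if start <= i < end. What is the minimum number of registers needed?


Live ranges:
  Var0: [8, 10)
  Var1: [1, 2)
  Var2: [1, 2)
  Var3: [3, 7)
  Var4: [7, 9)
  Var5: [6, 9)
Sweep-line events (position, delta, active):
  pos=1 start -> active=1
  pos=1 start -> active=2
  pos=2 end -> active=1
  pos=2 end -> active=0
  pos=3 start -> active=1
  pos=6 start -> active=2
  pos=7 end -> active=1
  pos=7 start -> active=2
  pos=8 start -> active=3
  pos=9 end -> active=2
  pos=9 end -> active=1
  pos=10 end -> active=0
Maximum simultaneous active: 3
Minimum registers needed: 3

3


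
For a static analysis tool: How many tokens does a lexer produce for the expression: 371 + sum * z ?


Scanning '371 + sum * z'
Token 1: '371' -> integer_literal
Token 2: '+' -> operator
Token 3: 'sum' -> identifier
Token 4: '*' -> operator
Token 5: 'z' -> identifier
Total tokens: 5

5


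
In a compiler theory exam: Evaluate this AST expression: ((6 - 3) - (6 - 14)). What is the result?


Expression: ((6 - 3) - (6 - 14))
Evaluating step by step:
  6 - 3 = 3
  6 - 14 = -8
  3 - -8 = 11
Result: 11

11


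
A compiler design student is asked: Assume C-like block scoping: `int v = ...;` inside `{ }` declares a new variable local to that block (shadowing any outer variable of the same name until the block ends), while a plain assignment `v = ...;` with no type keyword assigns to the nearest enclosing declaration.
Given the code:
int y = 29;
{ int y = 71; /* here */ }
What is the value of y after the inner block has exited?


Analyzing scoping rules:
Outer scope: declares y = 29
Inner block: 'int y = 71;' declares a NEW y that shadows the outer one
When the block exits the inner y goes out of scope; the outer y was never modified -> 29
Result: 29

29


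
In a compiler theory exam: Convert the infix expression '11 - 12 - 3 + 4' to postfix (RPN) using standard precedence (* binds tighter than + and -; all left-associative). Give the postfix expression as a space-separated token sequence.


Applying the shunting-yard algorithm:
  Operand 11 -> output
  Push '-' onto operator stack -> op-stack: [-]
  Operand 12 -> output
  See '-' (prec 1); top '-' (prec 1) >= it -> pop '-' to output
  Push '-' onto operator stack -> op-stack: [-]
  Operand 3 -> output
  See '+' (prec 1); top '-' (prec 1) >= it -> pop '-' to output
  Push '+' onto operator stack -> op-stack: [+]
  Operand 4 -> output
  End of input: pop '+' to output
Postfix result: 11 12 - 3 - 4 +

11 12 - 3 - 4 +


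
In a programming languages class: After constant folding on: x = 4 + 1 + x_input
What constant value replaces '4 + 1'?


Identifying constant sub-expression:
  Original: x = 4 + 1 + x_input
  4 and 1 are both compile-time constants
  Evaluating: 4 + 1 = 5
  After folding: x = 5 + x_input

5


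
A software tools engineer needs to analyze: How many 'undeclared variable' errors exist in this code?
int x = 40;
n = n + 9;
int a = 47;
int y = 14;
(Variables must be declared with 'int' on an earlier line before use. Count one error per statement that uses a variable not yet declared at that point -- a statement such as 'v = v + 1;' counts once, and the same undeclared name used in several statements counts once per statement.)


Scanning code line by line:
  Line 1: declare 'x' -> declared = ['x']
  Line 2: use 'n' -> ERROR (undeclared)
  Line 3: declare 'a' -> declared = ['a', 'x']
  Line 4: declare 'y' -> declared = ['a', 'x', 'y']
Total undeclared variable errors: 1

1


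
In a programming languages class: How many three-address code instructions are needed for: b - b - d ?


Expression: b - b - d
Generating three-address code (respecting * over +/- precedence):
  Instruction 1: t1 = b - b
  Instruction 2: t2 = t1 - d
Total instructions: 2

2


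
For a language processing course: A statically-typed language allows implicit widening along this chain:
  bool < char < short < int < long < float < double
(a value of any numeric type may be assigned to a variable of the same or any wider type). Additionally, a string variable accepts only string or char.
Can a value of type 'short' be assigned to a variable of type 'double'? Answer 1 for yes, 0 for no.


Target variable type: double
Source value type: short
Numeric ranks: short=2, double=6
Widening allowed iff rank(source) <= rank(target): 2 <= 6? Yes
Result: 1

1


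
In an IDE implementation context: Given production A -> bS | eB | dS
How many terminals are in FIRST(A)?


Production: A -> bS | eB | dS
Examining each alternative for leading terminals:
  A -> bS : first terminal = 'b'
  A -> eB : first terminal = 'e'
  A -> dS : first terminal = 'd'
FIRST(A) = {b, d, e}
Count: 3

3


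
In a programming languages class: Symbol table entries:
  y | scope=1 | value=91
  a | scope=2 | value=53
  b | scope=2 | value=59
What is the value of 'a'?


Searching symbol table for 'a':
  y | scope=1 | value=91
  a | scope=2 | value=53 <- MATCH
  b | scope=2 | value=59
Found 'a' at scope 2 with value 53

53


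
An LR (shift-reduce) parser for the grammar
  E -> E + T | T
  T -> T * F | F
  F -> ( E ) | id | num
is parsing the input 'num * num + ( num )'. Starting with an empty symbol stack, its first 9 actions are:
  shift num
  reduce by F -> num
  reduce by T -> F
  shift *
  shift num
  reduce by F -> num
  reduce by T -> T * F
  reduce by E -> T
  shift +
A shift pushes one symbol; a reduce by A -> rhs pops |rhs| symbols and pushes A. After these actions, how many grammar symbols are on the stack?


Tracking the symbol stack through each action:
  Action 1: shift 'num' : push -> stack = [num] (size 1)
  Action 2: reduce by F -> num : pop 1, push F -> stack = [F] (size 1)
  Action 3: reduce by T -> F : pop 1, push T -> stack = [T] (size 1)
  Action 4: shift '*' : push -> stack = [T, *] (size 2)
  Action 5: shift 'num' : push -> stack = [T, *, num] (size 3)
  Action 6: reduce by F -> num : pop 1, push F -> stack = [T, *, F] (size 3)
  Action 7: reduce by T -> T * F : pop 3, push T -> stack = [T] (size 1)
  Action 8: reduce by E -> T : pop 1, push E -> stack = [E] (size 1)
  Action 9: shift '+' : push -> stack = [E, +] (size 2)
Final stack size: 2

2


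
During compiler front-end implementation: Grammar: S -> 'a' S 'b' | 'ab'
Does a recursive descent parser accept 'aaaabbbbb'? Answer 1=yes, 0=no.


Grammar accepts strings of the form a^n b^n (n >= 1)
Word: 'aaaabbbbb'
Counting: 4 a's and 5 b's
Check: 4 == 5? No
Mismatch: a-count != b-count
Rejected

0


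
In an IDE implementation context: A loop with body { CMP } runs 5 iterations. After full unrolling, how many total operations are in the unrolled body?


Loop body operations: CMP (1 op per iteration)
Unrolling 5 iterations:
  Iteration 1: CMP (1 ops)
  Iteration 2: CMP (1 ops)
  Iteration 3: CMP (1 ops)
  Iteration 4: CMP (1 ops)
  Iteration 5: CMP (1 ops)
Total: 5 iterations * 1 ops/iter = 5 operations

5


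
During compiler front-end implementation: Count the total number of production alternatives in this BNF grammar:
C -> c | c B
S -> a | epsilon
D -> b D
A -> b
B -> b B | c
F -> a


Counting alternatives per rule:
  C: 2 alternative(s)
  S: 2 alternative(s)
  D: 1 alternative(s)
  A: 1 alternative(s)
  B: 2 alternative(s)
  F: 1 alternative(s)
Sum: 2 + 2 + 1 + 1 + 2 + 1 = 9

9


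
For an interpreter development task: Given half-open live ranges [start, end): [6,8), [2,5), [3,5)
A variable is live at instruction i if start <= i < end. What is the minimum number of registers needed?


Live ranges:
  Var0: [6, 8)
  Var1: [2, 5)
  Var2: [3, 5)
Sweep-line events (position, delta, active):
  pos=2 start -> active=1
  pos=3 start -> active=2
  pos=5 end -> active=1
  pos=5 end -> active=0
  pos=6 start -> active=1
  pos=8 end -> active=0
Maximum simultaneous active: 2
Minimum registers needed: 2

2


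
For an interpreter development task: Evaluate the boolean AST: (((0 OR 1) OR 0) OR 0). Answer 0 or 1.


Step 1: Evaluate inner node
  0 OR 1 = 1
Step 2: Evaluate next node
  1 OR 0 = 1
Step 3: Evaluate root node
  1 OR 0 = 1

1


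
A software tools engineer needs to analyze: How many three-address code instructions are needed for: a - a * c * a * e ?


Expression: a - a * c * a * e
Generating three-address code (respecting * over +/- precedence):
  Instruction 1: t1 = a * c
  Instruction 2: t2 = t1 * a
  Instruction 3: t3 = t2 * e
  Instruction 4: t4 = a - t3
Total instructions: 4

4


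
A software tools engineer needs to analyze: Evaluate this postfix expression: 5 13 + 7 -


Processing tokens left to right:
Push 5, Push 13
Pop 5 and 13, compute 5 + 13 = 18, push 18
Push 7
Pop 18 and 7, compute 18 - 7 = 11, push 11
Stack result: 11

11


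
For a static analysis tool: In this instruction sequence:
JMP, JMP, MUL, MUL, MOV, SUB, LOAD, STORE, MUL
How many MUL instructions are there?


Scanning instruction sequence for MUL:
  Position 1: JMP
  Position 2: JMP
  Position 3: MUL <- MATCH
  Position 4: MUL <- MATCH
  Position 5: MOV
  Position 6: SUB
  Position 7: LOAD
  Position 8: STORE
  Position 9: MUL <- MATCH
Matches at positions: [3, 4, 9]
Total MUL count: 3

3


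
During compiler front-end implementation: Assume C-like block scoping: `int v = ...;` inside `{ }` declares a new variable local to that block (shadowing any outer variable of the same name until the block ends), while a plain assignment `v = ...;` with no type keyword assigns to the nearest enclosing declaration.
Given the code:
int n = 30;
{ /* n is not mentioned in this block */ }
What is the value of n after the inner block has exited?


Analyzing scoping rules:
Outer scope: declares n = 30
Inner block: n is neither redeclared nor assigned -> unchanged
After the block -> 30
Result: 30

30


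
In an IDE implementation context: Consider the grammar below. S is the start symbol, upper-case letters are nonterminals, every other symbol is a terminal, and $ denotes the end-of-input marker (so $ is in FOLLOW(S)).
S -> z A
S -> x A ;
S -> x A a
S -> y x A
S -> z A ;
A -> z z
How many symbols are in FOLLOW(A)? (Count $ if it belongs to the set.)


S is the start symbol and does not occur in any rule body, so FOLLOW(S) = {$}.
Examining every occurrence of A in a rule body:
  S -> z A : A is at the right end -> add FOLLOW(S) = {$}
  S -> x A ; : A is followed by terminal ';' -> add ';'
  S -> x A a : A is followed by terminal 'a' -> add 'a'
  S -> y x A : A is at the right end -> add FOLLOW(S) = {$} (already in the set)
  S -> z A ; : A is followed by terminal ';' -> add ';' (already in the set)
  A -> z z : A does not occur in the body -> contributes nothing
FOLLOW(A) = {;, a, $}
Count: 3

3


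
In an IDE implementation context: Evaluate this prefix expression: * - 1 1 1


Parsing prefix expression: * - 1 1 1
Step 1: Innermost operation '- 1 1'
  1 - 1 = 0
Step 2: Outer operation '* [0] 1'
  0 * 1 = 0

0


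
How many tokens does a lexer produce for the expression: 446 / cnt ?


Scanning '446 / cnt'
Token 1: '446' -> integer_literal
Token 2: '/' -> operator
Token 3: 'cnt' -> identifier
Total tokens: 3

3


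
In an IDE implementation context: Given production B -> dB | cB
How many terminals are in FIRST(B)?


Production: B -> dB | cB
Examining each alternative for leading terminals:
  B -> dB : first terminal = 'd'
  B -> cB : first terminal = 'c'
FIRST(B) = {c, d}
Count: 2

2


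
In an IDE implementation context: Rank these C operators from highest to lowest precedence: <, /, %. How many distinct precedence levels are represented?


Looking up precedence for each operator:
  < -> precedence 4
  / -> precedence 6
  % -> precedence 6
Sorted highest to lowest: /, %, <
Distinct precedence values: [6, 4]
Number of distinct levels: 2

2


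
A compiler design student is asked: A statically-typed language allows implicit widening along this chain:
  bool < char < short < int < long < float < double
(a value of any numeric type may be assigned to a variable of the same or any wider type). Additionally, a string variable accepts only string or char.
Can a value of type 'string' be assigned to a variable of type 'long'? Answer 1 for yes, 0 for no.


Target variable type: long
Source value type: string
Rule: string cannot widen to any numeric type
Result: 0

0


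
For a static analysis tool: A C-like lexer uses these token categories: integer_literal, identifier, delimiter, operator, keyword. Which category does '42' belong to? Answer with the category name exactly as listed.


Token: '42'
Checking categories:
  identifier: no
  integer_literal: YES
  operator: no
  keyword: no
  delimiter: no
Category: integer_literal

integer_literal


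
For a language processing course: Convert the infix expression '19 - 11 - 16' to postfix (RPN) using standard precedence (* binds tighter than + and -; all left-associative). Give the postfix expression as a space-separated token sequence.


Applying the shunting-yard algorithm:
  Operand 19 -> output
  Push '-' onto operator stack -> op-stack: [-]
  Operand 11 -> output
  See '-' (prec 1); top '-' (prec 1) >= it -> pop '-' to output
  Push '-' onto operator stack -> op-stack: [-]
  Operand 16 -> output
  End of input: pop '-' to output
Postfix result: 19 11 - 16 -

19 11 - 16 -


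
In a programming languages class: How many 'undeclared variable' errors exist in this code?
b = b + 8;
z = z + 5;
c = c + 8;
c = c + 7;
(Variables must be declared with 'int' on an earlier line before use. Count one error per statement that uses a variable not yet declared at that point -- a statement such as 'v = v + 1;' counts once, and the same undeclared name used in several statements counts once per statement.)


Scanning code line by line:
  Line 1: use 'b' -> ERROR (undeclared)
  Line 2: use 'z' -> ERROR (undeclared)
  Line 3: use 'c' -> ERROR (undeclared)
  Line 4: use 'c' -> ERROR (undeclared)
Total undeclared variable errors: 4

4
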